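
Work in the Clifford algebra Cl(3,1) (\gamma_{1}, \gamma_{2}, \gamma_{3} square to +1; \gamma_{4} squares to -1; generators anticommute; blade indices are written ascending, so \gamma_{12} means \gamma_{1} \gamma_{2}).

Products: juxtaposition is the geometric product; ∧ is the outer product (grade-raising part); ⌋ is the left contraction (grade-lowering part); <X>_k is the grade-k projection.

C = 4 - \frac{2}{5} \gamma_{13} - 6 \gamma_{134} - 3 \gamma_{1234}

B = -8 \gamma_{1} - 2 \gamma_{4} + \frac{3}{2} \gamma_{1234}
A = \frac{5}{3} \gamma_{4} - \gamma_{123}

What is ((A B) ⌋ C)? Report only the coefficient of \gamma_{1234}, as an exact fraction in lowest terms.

step 1: \frac{10}{3} + \frac{3}{2} \gamma_{4} + \frac{40}{3} \gamma_{14} + 8 \gamma_{23} + \frac{5}{2} \gamma_{123} + 2 \gamma_{1234}
step 2: \frac{58}{3} + 80 \gamma_{3} + \frac{15}{2} \gamma_{4} + \frac{23}{3} \gamma_{13} + 24 \gamma_{14} - 40 \gamma_{23} - \frac{9}{2} \gamma_{123} - 20 \gamma_{134} - 10 \gamma_{1234}
Answer: -10


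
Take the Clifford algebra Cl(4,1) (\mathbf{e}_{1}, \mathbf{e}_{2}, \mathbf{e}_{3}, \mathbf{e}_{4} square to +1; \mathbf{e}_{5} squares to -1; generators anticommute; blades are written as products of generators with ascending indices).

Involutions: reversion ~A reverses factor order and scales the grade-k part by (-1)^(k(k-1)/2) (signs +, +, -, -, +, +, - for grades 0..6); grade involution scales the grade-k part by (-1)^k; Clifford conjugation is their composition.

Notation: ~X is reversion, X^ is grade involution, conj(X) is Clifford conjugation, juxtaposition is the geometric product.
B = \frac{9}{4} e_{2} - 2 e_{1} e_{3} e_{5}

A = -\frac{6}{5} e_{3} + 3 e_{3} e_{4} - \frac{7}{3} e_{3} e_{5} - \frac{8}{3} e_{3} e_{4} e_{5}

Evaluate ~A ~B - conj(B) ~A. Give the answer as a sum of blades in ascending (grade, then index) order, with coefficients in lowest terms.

first term: \frac{14}{3} e_{1} + \frac{16}{3} e_{1} e_{4} + \frac{12}{5} e_{1} e_{5} + \frac{27}{10} e_{2} e_{3} + 6 e_{1} e_{4} e_{5} - \frac{27}{4} e_{2} e_{3} e_{4} + \frac{21}{4} e_{2} e_{3} e_{5} - 6 e_{2} e_{3} e_{4} e_{5}
second term: -\frac{14}{3} e_{1} + \frac{16}{3} e_{1} e_{4} - \frac{12}{5} e_{1} e_{5} + \frac{27}{10} e_{2} e_{3} + 6 e_{1} e_{4} e_{5} + \frac{27}{4} e_{2} e_{3} e_{4} - \frac{21}{4} e_{2} e_{3} e_{5} - 6 e_{2} e_{3} e_{4} e_{5}
Answer: \frac{28}{3} e_{1} + \frac{24}{5} e_{1} e_{5} - \frac{27}{2} e_{2} e_{3} e_{4} + \frac{21}{2} e_{2} e_{3} e_{5}


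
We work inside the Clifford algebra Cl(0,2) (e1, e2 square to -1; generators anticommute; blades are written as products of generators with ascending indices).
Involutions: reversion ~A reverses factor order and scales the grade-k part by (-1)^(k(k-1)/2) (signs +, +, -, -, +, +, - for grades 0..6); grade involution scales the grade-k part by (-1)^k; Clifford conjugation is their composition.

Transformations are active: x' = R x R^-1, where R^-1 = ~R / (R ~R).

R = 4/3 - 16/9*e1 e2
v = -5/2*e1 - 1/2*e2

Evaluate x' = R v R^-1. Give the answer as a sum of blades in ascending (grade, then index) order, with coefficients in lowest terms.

~R = 4/3 + 16/9*e1 e2, and R ~R = 400/81, so R^-1 = ~R / (400/81).
R v = -38/9*e1 + 34/9*e2
Answer: 11/50*e1 + 127/50*e2


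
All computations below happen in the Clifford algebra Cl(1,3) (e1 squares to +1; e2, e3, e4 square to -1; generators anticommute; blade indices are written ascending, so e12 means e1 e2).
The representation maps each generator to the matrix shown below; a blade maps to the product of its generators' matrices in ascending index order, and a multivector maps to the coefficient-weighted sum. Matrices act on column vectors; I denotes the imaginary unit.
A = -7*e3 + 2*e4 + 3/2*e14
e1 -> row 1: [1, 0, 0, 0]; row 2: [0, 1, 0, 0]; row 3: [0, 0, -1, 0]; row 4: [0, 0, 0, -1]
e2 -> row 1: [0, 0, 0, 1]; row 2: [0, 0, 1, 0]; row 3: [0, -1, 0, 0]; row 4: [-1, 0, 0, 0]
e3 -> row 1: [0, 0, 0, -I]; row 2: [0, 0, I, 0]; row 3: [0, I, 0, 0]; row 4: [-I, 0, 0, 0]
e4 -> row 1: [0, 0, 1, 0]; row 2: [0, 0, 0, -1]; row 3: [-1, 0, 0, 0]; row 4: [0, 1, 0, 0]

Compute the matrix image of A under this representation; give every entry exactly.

Bivector images (products of the table entries): rho(e14) = rho(e1)rho(e4) = row 1: [0, 0, 1, 0]; row 2: [0, 0, 0, -1]; row 3: [1, 0, 0, 0]; row 4: [0, -1, 0, 0].
M = (-7)*rho(e3) + (2)*rho(e4) + (3/2)*rho(e14), summed entrywise:
Answer: row 1: [0, 0, 7/2, 7*I]; row 2: [0, 0, -7*I, -7/2]; row 3: [-1/2, -7*I, 0, 0]; row 4: [7*I, 1/2, 0, 0]


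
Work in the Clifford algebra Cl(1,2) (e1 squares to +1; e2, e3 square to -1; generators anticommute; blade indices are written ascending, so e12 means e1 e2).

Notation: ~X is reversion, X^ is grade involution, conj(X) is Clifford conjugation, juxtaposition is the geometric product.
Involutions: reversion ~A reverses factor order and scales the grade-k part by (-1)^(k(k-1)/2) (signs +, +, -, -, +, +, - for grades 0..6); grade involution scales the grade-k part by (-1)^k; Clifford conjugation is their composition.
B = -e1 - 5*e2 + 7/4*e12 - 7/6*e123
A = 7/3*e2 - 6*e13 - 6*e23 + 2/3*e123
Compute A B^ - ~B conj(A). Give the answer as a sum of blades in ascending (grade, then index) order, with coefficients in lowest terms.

first term: -112/9 + 133/12*e1 + 7*e2 - 137/6*e3 - 7/3*e12 - 40/9*e13 - 59/6*e23 + 24*e123
second term: -112/9 - 133/12*e1 - 7*e2 + 137/6*e3 + 7/3*e12 + 40/9*e13 + 59/6*e23 + 24*e123
Answer: 133/6*e1 + 14*e2 - 137/3*e3 - 14/3*e12 - 80/9*e13 - 59/3*e23


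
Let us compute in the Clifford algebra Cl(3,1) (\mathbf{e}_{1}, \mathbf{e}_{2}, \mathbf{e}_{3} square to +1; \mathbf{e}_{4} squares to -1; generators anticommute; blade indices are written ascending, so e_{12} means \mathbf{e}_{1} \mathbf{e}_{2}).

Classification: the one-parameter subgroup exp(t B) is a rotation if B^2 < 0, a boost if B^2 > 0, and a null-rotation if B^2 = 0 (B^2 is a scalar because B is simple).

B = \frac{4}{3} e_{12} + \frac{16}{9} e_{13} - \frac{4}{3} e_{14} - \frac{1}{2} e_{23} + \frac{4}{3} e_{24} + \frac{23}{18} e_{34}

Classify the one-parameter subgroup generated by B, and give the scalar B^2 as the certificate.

B^2 term by term: the squares give (\frac{4}{3})^2*(e_{12})^2 + (\frac{16}{9})^2*(e_{13})^2 + (-\frac{4}{3})^2*(e_{14})^2 + (-\frac{1}{2})^2*(e_{23})^2 + (\frac{4}{3})^2*(e_{24})^2 + (\frac{23}{18})^2*(e_{34})^2 = \frac{16}{9}*(-1) + \frac{256}{81}*(-1) + \frac{16}{9}*(+1) + \frac{1}{4}*(-1) + \frac{16}{9}*(+1) + \frac{529}{324}*(+1) = 0 (each basis 2-blade squares to minus the product of its generators' squares); cross terms between blades sharing an index anticommute and cancel; the commuting (index-disjoint) pairs give grade-4 terms 2*c*c'*(blade product), which cancel blade by blade — e_{1234}: \frac{92}{27} - \frac{128}{27} + \frac{4}{3} = 0 — confirming B is simple. So B^2 = 0.
Answer: null-rotation, certificate B^2 = 0. B^2 = 0 is basis-independent, so its sign is the whole story.


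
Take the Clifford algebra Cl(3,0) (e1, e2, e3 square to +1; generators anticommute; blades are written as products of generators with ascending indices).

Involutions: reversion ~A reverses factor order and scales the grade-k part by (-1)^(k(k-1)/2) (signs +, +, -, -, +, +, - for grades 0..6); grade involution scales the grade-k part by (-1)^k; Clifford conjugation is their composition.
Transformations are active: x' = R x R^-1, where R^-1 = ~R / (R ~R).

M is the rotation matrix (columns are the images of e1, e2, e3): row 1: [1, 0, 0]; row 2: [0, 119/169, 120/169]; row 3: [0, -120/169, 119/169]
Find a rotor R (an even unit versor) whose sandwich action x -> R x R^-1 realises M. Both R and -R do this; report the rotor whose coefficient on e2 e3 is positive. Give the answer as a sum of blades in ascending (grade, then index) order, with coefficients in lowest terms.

Method: write R = a + b12*e1 e2 + b13*e1 e3 + b23*e2 e3 with a^2 + b12^2 + b13^2 + b23^2 = 1 (so R^-1 = ~R). Expanding the columns R e_j ~R gives tr M = 4a^2 - 1 and, from the antisymmetric part, M21 - M12 = -4a*b12, M13 - M31 = 4a*b13, M32 - M23 = -4a*b23.
Here tr M = 407/169, so a^2 = (1 + tr M)/4 = 144/169 and a = ±12/13. Taking a = 12/13: M21 - M12 = 0, M13 - M31 = 0, M32 - M23 = -240/169, giving b12 = 0, b13 = 0, b23 = 5/13, i.e. R = 12/13 + 5/13*e2 e3.
Its e2 e3 coefficient is already positive.
Answer: 12/13 + 5/13*e2 e3. Why the constraint matters: R and -R act identically through the sandwich — M has trace 407/169 either way — so only the sign condition on e2 e3 picks one of the two preimages.


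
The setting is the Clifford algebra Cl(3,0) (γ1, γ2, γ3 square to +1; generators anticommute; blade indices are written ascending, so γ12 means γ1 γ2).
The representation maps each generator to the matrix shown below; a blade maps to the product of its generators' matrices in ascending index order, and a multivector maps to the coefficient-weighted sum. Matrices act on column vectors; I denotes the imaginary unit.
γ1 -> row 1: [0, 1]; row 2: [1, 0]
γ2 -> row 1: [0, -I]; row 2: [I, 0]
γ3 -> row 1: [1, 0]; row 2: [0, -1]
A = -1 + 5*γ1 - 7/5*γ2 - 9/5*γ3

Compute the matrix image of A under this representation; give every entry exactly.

M = (-1)*1 + (5)*rho(γ1) + (-7/5)*rho(γ2) + (-9/5)*rho(γ3), summed entrywise (1 is the identity matrix):
Answer: row 1: [-14/5, 5 + 7*I/5]; row 2: [5 - 7*I/5, 4/5]


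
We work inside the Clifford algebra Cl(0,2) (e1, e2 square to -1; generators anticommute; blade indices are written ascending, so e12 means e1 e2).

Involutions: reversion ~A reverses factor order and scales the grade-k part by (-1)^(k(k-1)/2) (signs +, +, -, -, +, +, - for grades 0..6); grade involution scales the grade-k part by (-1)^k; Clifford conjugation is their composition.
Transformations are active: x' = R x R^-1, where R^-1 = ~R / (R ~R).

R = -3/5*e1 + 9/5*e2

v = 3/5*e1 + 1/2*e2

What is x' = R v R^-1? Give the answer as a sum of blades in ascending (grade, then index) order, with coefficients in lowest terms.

~R = -3/5*e1 + 9/5*e2, and R ~R = -18/5, so R^-1 = ~R / (-18/5).
R v = -27/50 - 69/50*e12
Answer: -39/50*e1 + 1/25*e2


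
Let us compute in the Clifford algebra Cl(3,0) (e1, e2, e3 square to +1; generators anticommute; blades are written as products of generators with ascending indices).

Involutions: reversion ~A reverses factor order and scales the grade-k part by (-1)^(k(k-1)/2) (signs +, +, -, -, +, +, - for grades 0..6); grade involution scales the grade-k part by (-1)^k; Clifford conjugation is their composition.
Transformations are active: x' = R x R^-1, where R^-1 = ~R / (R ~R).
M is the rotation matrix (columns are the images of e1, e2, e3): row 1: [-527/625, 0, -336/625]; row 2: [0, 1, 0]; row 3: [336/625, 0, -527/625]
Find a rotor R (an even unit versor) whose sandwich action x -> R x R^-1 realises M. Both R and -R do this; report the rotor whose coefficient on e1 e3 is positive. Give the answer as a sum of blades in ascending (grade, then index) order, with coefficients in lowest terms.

Method: write R = a + b12*e1 e2 + b13*e1 e3 + b23*e2 e3 with a^2 + b12^2 + b13^2 + b23^2 = 1 (so R^-1 = ~R). Expanding the columns R e_j ~R gives tr M = 4a^2 - 1 and, from the antisymmetric part, M21 - M12 = -4a*b12, M13 - M31 = 4a*b13, M32 - M23 = -4a*b23.
Here tr M = -429/625, so a^2 = (1 + tr M)/4 = 49/625 and a = ±7/25. Taking a = 7/25: M21 - M12 = 0, M13 - M31 = -672/625, M32 - M23 = 0, giving b12 = 0, b13 = -24/25, b23 = 0, i.e. R = 7/25 - 24/25*e1 e3.
Its e1 e3 coefficient is negative, so report the other preimage -R.
Answer: -7/25 + 24/25*e1 e3. Why the constraint matters: R and -R act identically through the sandwich — M has trace -429/625 either way — so only the sign condition on e1 e3 picks one of the two preimages.


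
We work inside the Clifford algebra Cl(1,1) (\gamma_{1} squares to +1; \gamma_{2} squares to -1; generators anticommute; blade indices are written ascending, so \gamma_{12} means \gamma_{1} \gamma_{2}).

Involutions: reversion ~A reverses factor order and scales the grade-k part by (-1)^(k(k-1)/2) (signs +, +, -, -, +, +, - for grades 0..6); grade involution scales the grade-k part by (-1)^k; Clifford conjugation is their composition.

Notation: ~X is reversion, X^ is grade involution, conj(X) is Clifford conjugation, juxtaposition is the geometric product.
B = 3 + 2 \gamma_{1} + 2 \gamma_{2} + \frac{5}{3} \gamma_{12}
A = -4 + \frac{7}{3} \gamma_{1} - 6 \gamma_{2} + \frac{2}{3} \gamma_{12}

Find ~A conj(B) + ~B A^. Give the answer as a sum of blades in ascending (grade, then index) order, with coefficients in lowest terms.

first term: -\frac{248}{9} + \frac{71}{3} \gamma_{1} - \frac{137}{9} \gamma_{2} - 12 \gamma_{12}
second term: -\frac{268}{9} - \frac{11}{3} \gamma_{1} + \frac{67}{9} \gamma_{2} + \frac{76}{3} \gamma_{12}
Answer: -\frac{172}{3} + 20 \gamma_{1} - \frac{70}{9} \gamma_{2} + \frac{40}{3} \gamma_{12}


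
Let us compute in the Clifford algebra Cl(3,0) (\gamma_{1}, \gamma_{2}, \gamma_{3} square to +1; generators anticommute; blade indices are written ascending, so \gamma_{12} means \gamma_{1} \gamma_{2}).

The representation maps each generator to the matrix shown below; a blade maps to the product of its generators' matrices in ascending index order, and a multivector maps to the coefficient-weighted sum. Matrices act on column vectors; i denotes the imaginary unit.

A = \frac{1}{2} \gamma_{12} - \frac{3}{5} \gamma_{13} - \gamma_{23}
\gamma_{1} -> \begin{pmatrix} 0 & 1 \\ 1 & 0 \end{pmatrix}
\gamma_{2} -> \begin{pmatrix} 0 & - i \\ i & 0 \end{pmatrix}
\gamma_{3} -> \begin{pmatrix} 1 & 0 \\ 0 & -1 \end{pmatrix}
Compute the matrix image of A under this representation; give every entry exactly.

Bivector images (products of the table entries): rho(\gamma_{12}) = rho(\gamma_{1})rho(\gamma_{2}) = \begin{pmatrix} i & 0 \\ 0 & - i \end{pmatrix}; rho(\gamma_{13}) = rho(\gamma_{1})rho(\gamma_{3}) = \begin{pmatrix} 0 & -1 \\ 1 & 0 \end{pmatrix}; rho(\gamma_{23}) = rho(\gamma_{2})rho(\gamma_{3}) = \begin{pmatrix} 0 & i \\ i & 0 \end{pmatrix}.
M = (\frac{1}{2})*rho(\gamma_{12}) + (-\frac{3}{5})*rho(\gamma_{13}) + (-1)*rho(\gamma_{23}), summed entrywise:
Answer: \begin{pmatrix} \frac{i}{2} & \frac{3}{5} - i \\ - \frac{3}{5} - i & - \frac{i}{2} \end{pmatrix}


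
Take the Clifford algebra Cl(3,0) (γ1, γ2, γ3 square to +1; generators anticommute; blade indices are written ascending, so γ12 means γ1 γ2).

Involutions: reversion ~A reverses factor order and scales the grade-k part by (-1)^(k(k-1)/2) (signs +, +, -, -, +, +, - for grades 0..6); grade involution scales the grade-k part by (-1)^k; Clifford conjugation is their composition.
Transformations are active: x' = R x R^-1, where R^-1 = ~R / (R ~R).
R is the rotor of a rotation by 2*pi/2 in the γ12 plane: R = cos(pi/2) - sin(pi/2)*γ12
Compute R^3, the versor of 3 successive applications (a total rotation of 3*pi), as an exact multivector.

Half-angle bookkeeping: 3 applications in γ12 add up to rotor phase 3*pi/2 = 3*pi/2, so R^3 = cos(3*pi/2) - sin(3*pi/2)*γ12.
cos(3*pi/2) = 0 and sin(3*pi/2) = -1, so R^3 = γ12. The net rotation is 1*pi (after discarding 1 full turn, each of which contributes a factor -1 to the rotor); the rotor keeps the half-angle phase exactly.
Answer: γ12


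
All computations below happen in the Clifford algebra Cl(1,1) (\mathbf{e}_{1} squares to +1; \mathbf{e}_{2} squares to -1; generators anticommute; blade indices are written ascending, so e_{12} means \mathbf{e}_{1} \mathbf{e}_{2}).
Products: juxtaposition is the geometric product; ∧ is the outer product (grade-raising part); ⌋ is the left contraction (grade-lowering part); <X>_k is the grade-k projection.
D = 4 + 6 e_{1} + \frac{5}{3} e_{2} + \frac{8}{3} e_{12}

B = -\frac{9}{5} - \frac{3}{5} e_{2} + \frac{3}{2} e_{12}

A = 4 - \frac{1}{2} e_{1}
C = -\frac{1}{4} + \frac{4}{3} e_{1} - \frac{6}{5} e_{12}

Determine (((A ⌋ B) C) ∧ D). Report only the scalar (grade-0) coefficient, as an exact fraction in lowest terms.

step 1: -\frac{36}{5} - \frac{63}{20} e_{2} + 6 e_{12}
step 2: -\frac{27}{5} - \frac{291}{50} e_{1} - \frac{577}{80} e_{2} + \frac{567}{50} e_{12}
step 3: -\frac{108}{5} - \frac{1392}{25} e_{1} - \frac{757}{20} e_{2} + \frac{12907}{200} e_{12}
Answer: -\frac{108}{5}


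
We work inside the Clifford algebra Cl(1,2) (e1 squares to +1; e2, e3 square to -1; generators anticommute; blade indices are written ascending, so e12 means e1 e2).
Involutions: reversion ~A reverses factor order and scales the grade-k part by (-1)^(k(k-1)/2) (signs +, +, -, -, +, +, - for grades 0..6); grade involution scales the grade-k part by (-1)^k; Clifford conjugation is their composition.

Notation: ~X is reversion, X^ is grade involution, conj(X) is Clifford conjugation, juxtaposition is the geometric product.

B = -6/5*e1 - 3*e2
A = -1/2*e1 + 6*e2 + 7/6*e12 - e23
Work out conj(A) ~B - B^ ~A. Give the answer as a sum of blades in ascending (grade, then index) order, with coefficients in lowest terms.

first term: -93/5 - 7/2*e1 - 7/5*e2 - 3*e3 - 87/10*e12 - 6/5*e123
second term: -93/5 - 7/2*e1 - 7/5*e2 - 3*e3 + 87/10*e12 + 6/5*e123
Answer: -87/5*e12 - 12/5*e123


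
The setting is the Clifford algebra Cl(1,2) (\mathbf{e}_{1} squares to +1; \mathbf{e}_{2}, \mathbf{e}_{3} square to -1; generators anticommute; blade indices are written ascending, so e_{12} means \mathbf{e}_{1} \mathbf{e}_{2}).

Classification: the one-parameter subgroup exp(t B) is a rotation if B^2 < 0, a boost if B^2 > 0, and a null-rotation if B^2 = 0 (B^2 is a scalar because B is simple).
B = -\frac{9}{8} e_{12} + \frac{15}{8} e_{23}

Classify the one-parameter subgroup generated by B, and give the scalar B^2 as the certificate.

B^2 term by term: the squares give (-\frac{9}{8})^2*(e_{12})^2 + (\frac{15}{8})^2*(e_{23})^2 = \frac{81}{64}*(+1) + \frac{225}{64}*(-1) = -\frac{9}{4} (each basis 2-blade squares to minus the product of its generators' squares); cross terms between blades sharing an index anticommute and cancel. So B^2 = -\frac{9}{4}.
Answer: rotation, certificate B^2 = -\frac{9}{4}. The class reads off the invariant scalar -\frac{9}{4} directly.


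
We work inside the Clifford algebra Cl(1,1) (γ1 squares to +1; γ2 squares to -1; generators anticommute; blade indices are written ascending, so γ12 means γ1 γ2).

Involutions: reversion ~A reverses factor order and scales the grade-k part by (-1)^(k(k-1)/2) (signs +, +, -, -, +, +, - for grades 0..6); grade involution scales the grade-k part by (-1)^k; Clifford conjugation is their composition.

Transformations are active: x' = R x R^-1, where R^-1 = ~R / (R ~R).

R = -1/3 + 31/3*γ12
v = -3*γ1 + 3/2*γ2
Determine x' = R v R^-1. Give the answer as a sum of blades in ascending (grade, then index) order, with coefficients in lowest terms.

~R = -1/3 - 31/3*γ12, and R ~R = -320/3, so R^-1 = ~R / (-320/3).
R v = -29/2*γ1 + 61/2*γ2
Answer: 931/320*γ1 - 419/320*γ2


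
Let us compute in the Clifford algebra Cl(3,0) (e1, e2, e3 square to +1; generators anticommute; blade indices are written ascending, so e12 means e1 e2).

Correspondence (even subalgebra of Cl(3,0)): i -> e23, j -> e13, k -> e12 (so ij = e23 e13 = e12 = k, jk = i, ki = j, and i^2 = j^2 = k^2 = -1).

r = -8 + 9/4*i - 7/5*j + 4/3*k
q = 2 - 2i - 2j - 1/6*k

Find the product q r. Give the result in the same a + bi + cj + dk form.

In blades: q = 2 - 1/6*e12 - 2*e13 - 2*e23, r = -8 + 4/3*e12 - 7/5*e13 + 9/4*e23.
Distribute q over r term by term (generator squares from the signature, products reordered to ascending indices): (2)*r = -16 + 8/3*e12 - 14/5*e13 + 9/2*e23; (-1/6*e12)*r = 2/9 + 4/3*e12 - 3/8*e13 - 7/30*e23; (-2*e13)*r = -14/5 + 9/2*e12 + 16*e13 - 8/3*e23; (-2*e23)*r = 9/2 + 14/5*e12 + 8/3*e13 + 16*e23.
Sum: -1267/90 + 113/10*e12 + 1859/120*e13 + 88/5*e23; translating back through the correspondence:
Answer: -1267/90 + 88/5*i + 1859/120*j + 113/10*k


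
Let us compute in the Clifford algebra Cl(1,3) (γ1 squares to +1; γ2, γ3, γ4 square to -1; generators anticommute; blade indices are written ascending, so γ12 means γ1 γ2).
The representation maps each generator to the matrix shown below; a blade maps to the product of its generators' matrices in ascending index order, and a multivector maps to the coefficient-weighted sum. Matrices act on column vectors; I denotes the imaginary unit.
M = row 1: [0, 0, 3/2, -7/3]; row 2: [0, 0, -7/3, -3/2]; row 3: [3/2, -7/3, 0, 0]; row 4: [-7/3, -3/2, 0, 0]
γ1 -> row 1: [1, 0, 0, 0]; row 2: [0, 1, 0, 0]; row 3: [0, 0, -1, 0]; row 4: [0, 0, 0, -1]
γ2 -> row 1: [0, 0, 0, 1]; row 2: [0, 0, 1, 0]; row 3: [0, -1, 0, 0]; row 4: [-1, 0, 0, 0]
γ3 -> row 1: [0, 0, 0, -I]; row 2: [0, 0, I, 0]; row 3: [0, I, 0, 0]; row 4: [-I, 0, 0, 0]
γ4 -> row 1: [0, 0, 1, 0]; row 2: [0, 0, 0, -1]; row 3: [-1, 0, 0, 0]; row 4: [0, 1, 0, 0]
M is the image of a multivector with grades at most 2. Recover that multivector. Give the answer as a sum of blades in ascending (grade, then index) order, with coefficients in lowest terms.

Method: the blade images are trace-orthogonal — tr(rho(e_A) rho(e_B)^-1) = 4 if A = B and 0 otherwise — and rho(e_A)^-1 = (e_A)^2 * rho(e_A) with (e_A)^2 = +1 or -1, so the coefficient of e_A in the preimage is (e_A)^2 * tr(M rho(e_A))/4.
Nonzero projections over blades of grade <= 2: γ12: (γ12)^2 = +1, tr(M rho(γ12)) = -28/3, coefficient -7/3; γ14: (γ14)^2 = +1, tr(M rho(γ14)) = 6, coefficient 3/2. Every other blade of grade <= 2 projects to 0.
Answer: -7/3*γ12 + 3/2*γ14


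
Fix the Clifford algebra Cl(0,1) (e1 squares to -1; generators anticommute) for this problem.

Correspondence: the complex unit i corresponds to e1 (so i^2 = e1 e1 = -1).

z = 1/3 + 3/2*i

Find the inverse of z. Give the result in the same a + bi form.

In blades: z = 1/3 + 3/2*e1.
With qbar = 1/3 - 3/2*e1 (scalar fixed, mapped units negated), z qbar = 85/36 (the sum of squared coefficients), so z^-1 = qbar / (85/36) = 12/85 - 54/85*e1; translating back:
Answer: 12/85 - 54/85*i


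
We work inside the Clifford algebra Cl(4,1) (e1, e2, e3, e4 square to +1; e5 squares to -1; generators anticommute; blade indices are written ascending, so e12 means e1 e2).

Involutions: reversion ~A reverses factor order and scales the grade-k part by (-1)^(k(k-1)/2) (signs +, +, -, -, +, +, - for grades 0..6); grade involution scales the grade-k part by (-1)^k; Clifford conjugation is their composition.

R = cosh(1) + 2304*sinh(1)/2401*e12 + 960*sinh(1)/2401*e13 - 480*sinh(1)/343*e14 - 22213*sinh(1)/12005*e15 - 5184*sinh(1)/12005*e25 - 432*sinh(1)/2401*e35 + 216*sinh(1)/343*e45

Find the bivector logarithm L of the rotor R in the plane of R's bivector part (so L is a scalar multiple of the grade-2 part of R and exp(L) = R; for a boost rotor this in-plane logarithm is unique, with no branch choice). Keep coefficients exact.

The scalar part of R is cosh(1), giving the rapidity magnitude (cosh is even); the bivector part supplies orientation, its quotient by sinh of the rapidity is the plane, and L = rapidity * plane — unique in that plane, since flipping both signs leaves L unchanged.
Concretely: cosh(rapidity) = cosh(1) gives rapidity = ±1, and since rapidity/sinh(rapidity) is even the sign is immaterial: L = (rapidity/sinh(rapidity)) * <R>_2 = (1/sinh(1)) * <R>_2.
Answer: 2304/2401*e12 + 960/2401*e13 - 480/343*e14 - 22213/12005*e15 - 5184/12005*e25 - 432/2401*e35 + 216/343*e45


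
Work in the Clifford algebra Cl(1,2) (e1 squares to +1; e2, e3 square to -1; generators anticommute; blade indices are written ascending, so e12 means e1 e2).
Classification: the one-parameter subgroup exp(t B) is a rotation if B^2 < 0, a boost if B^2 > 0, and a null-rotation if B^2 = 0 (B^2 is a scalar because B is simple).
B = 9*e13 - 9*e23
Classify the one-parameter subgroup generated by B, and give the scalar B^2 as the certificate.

B^2 term by term: the squares give (9)^2*(e13)^2 + (-9)^2*(e23)^2 = 81*(+1) + 81*(-1) = 0 (each basis 2-blade squares to minus the product of its generators' squares); cross terms between blades sharing an index anticommute and cancel. So B^2 = 0.
Answer: null-rotation, certificate B^2 = 0. The invariant at work: B^2 = 0 is unchanged by conjugation, hence its sign classifies the subgroup whatever basis B is written in.


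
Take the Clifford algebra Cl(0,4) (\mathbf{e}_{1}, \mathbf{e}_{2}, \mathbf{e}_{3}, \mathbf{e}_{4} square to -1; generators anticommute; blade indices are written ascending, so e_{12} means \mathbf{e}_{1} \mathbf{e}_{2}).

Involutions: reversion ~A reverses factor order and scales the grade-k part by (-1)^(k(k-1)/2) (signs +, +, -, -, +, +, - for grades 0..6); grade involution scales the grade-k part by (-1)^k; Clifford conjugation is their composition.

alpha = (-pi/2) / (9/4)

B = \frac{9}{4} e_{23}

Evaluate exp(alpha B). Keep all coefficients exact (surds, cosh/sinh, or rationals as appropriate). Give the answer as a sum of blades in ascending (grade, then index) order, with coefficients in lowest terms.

B^2 = (\frac{9}{4})^2*(e_{23})^2 = \frac{81}{16}*(-1) = -\frac{81}{16} (a basis 2-blade squares to minus the product of its generators' squares).
B^2 = -\frac{81}{16} — since the square is negative, the closed form is circular: l = \frac{9}{4}, alpha*l = - \frac{\pi}{2}, so exp(alpha B) = cos(- \frac{\pi}{2}) + (sin(- \frac{\pi}{2})/(\frac{9}{4}))*B = 0 + (- \frac{4}{9})*B.
Answer: -e_{23}


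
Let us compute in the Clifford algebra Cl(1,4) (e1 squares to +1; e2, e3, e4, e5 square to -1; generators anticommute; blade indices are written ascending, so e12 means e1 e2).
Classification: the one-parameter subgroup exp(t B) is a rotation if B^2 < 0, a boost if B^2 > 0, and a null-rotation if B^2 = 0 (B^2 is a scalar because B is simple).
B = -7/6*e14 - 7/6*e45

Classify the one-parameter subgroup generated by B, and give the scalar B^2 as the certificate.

B^2 term by term: the squares give (-7/6)^2*(e14)^2 + (-7/6)^2*(e45)^2 = 49/36*(+1) + 49/36*(-1) = 0 (each basis 2-blade squares to minus the product of its generators' squares); cross terms between blades sharing an index anticommute and cancel. So B^2 = 0.
Answer: null-rotation, certificate B^2 = 0. Because 0 is invariant under every versor sandwich, the classification follows from its sign alone.


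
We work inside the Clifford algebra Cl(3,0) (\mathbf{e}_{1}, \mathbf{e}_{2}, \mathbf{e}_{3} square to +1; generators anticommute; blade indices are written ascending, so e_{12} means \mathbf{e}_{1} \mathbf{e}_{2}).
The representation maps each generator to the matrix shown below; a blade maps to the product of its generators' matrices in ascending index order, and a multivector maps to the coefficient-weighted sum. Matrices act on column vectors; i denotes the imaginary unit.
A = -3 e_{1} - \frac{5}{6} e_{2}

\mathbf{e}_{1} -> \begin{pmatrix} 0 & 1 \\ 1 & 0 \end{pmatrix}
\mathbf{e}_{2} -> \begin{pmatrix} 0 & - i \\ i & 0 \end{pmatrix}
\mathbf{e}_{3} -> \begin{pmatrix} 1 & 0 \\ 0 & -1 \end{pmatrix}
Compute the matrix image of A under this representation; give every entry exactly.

M = (-3)*rho(e_{1}) + (-\frac{5}{6})*rho(e_{2}), summed entrywise:
Answer: \begin{pmatrix} 0 & -3 + \frac{5 i}{6} \\ -3 - \frac{5 i}{6} & 0 \end{pmatrix}


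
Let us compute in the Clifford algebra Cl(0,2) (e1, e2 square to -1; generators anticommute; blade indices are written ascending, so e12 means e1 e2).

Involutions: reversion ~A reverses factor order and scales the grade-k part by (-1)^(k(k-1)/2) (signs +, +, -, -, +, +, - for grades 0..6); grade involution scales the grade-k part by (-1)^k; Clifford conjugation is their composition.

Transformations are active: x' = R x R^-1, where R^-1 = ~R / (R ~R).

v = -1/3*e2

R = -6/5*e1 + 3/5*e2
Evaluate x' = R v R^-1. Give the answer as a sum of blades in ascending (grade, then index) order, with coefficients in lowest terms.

~R = -6/5*e1 + 3/5*e2, and R ~R = -9/5, so R^-1 = ~R / (-9/5).
R v = 1/5 + 2/5*e12
Answer: 4/15*e1 + 1/5*e2


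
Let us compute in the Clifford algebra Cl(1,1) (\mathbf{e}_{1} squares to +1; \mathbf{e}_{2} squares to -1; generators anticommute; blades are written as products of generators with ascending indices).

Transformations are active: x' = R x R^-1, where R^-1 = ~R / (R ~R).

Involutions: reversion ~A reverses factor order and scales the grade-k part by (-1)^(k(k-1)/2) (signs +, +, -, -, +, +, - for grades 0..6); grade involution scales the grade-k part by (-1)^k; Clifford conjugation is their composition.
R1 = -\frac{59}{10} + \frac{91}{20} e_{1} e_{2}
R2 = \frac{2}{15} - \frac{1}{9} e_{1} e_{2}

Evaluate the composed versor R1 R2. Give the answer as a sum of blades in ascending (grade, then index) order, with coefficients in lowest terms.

Distribute over the terms of R1 (each basis-blade product reordered to ascending indices, repeated generators contracted through their squares):
(-\frac{59}{10}) R2 = -\frac{59}{75} + \frac{59}{90} e_{1} e_{2}
(\frac{91}{20} e_{1} e_{2}) R2 = -\frac{91}{180} + \frac{91}{150} e_{1} e_{2}
Summing the partial products and collecting blades:
Answer: -\frac{1163}{900} + \frac{284}{225} e_{1} e_{2}


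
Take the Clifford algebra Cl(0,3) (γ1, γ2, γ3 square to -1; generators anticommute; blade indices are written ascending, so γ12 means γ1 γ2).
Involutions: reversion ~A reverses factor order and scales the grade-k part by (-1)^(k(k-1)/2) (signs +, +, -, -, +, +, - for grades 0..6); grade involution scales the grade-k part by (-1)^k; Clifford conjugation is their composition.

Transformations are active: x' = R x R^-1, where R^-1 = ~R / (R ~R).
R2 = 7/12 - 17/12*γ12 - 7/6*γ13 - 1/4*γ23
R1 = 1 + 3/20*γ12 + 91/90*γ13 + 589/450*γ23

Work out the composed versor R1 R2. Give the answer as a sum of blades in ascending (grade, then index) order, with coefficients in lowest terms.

Distribute over the terms of R1 (each basis-blade product reordered to ascending indices, repeated generators contracted through their squares):
(1) R2 = 7/12 - 17/12*γ12 - 7/6*γ13 - 1/4*γ23
(3/20*γ12) R2 = 17/80 + 7/80*γ12 + 3/80*γ13 - 7/40*γ23
(91/90*γ13) R2 = 637/540 - 91/360*γ12 + 637/1080*γ13 + 1547/1080*γ23
(589/450*γ23) R2 = 589/1800 + 4123/2700*γ12 - 10013/5400*γ13 + 4123/5400*γ23
Summing the partial products and collecting blades:
Answer: 24869/10800 - 593/10800*γ12 - 8617/3600*γ13 + 9563/5400*γ23


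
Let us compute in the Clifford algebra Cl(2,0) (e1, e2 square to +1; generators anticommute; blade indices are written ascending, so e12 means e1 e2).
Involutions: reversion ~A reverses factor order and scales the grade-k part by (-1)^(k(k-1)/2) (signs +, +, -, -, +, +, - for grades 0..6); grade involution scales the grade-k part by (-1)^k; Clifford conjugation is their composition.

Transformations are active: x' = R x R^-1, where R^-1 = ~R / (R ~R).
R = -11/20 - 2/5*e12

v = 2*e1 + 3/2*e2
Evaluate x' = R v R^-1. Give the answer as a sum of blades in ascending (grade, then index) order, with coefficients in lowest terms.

~R = -11/20 + 2/5*e12, and R ~R = 37/80, so R^-1 = ~R / (37/80).
R v = -17/10*e1 - 1/40*e2
Answer: 378/185*e1 - 533/370*e2


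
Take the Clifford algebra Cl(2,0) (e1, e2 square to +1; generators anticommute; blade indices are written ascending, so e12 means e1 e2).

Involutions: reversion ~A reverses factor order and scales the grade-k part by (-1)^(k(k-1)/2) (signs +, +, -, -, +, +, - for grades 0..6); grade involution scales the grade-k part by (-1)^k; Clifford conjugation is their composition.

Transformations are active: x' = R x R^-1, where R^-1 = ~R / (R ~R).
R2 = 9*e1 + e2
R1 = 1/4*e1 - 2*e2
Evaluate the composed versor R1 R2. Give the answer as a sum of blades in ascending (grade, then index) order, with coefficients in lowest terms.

Distribute over the terms of R1 (each basis-blade product reordered to ascending indices, repeated generators contracted through their squares):
(1/4*e1) R2 = 9/4 + 1/4*e12
(-2*e2) R2 = -2 + 18*e12
Summing the partial products and collecting blades:
Answer: 1/4 + 73/4*e12


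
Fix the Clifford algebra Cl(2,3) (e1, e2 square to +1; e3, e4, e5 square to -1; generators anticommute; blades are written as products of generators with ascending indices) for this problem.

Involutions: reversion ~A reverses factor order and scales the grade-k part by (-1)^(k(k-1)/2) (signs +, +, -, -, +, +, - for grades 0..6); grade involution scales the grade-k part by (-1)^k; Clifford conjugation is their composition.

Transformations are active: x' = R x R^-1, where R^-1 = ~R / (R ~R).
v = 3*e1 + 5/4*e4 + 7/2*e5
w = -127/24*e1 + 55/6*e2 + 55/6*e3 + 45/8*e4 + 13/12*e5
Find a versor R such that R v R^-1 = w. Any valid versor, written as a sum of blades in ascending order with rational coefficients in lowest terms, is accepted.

Here q(v) = q(w) = -77/16; the classical choice R = v + w = -55/24*e1 + 55/6*e2 + 55/6*e3 + 55/8*e4 + 55/12*e5 then realises v -> w under the sandwich.
Answer: -55/24*e1 + 55/6*e2 + 55/6*e3 + 55/8*e4 + 55/12*e5


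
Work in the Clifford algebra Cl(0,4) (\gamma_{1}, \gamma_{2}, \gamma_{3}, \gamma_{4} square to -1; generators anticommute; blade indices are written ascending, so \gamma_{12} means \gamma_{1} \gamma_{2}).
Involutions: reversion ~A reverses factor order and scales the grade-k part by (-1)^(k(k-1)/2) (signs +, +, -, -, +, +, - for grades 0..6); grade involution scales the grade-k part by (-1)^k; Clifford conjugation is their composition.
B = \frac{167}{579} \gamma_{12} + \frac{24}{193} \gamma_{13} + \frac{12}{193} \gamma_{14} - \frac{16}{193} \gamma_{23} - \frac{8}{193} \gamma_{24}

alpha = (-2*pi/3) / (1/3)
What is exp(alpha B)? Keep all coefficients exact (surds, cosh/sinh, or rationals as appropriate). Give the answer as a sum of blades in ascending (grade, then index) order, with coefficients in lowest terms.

B^2 term by term: the squares give (\frac{167}{579})^2*(\gamma_{12})^2 + (\frac{24}{193})^2*(\gamma_{13})^2 + (\frac{12}{193})^2*(\gamma_{14})^2 + (-\frac{16}{193})^2*(\gamma_{23})^2 + (-\frac{8}{193})^2*(\gamma_{24})^2 = \frac{27889}{335241}*(-1) + \frac{576}{37249}*(-1) + \frac{144}{37249}*(-1) + \frac{256}{37249}*(-1) + \frac{64}{37249}*(-1) = -\frac{1}{9} (each basis 2-blade squares to minus the product of its generators' squares); cross terms between blades sharing an index anticommute and cancel; the commuting (index-disjoint) pairs give grade-4 terms 2*c*c'*(blade product), which cancel blade by blade — \gamma_{1234}: \frac{384}{37249} - \frac{384}{37249} = 0 — confirming B is simple. So B^2 = -\frac{1}{9}.
B^2 = -\frac{1}{9} — circular case — the even/odd split gives cos and sin: l = \frac{1}{3}, alpha*l = - \frac{2 \pi}{3}, so exp(alpha B) = cos(- \frac{2 \pi}{3}) + (sin(- \frac{2 \pi}{3})/(\frac{1}{3}))*B = - \frac{1}{2} + (- \frac{3 \sqrt{3}}{2})*B.
Answer: - \frac{1}{2} - \frac{167 \sqrt{3}}{386} \gamma_{12} - \frac{36 \sqrt{3}}{193} \gamma_{13} - \frac{18 \sqrt{3}}{193} \gamma_{14} + \frac{24 \sqrt{3}}{193} \gamma_{23} + \frac{12 \sqrt{3}}{193} \gamma_{24}


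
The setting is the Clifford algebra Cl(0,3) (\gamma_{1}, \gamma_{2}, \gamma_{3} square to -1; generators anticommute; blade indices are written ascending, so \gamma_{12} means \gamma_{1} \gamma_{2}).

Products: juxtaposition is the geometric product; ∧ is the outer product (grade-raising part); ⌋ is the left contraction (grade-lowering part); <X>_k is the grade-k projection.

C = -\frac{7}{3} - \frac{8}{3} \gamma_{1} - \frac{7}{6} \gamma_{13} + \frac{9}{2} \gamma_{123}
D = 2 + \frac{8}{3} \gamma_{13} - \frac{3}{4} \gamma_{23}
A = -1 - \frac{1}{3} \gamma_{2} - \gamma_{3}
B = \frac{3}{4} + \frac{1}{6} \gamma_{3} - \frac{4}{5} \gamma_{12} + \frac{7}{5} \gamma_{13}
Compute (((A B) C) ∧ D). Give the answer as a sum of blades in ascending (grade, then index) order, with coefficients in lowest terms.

step 1: -\frac{7}{12} - \frac{17}{15} \gamma_{1} - \frac{1}{4} \gamma_{2} - \frac{11}{12} \gamma_{3} + \frac{4}{5} \gamma_{12} - \frac{7}{5} \gamma_{13} - \frac{1}{18} \gamma_{23} + \frac{19}{15} \gamma_{123}
step 2: \frac{433}{180} + \frac{1987}{360} \gamma_{1} - \frac{1679}{180} \gamma_{2} + \frac{19}{20} \gamma_{3} + \frac{1649}{1080} \gamma_{12} + \frac{17}{45} \gamma_{13} + \frac{1036}{135} \gamma_{23} - \frac{3091}{540} \gamma_{123}
step 3: \frac{433}{90} + \frac{1987}{180} \gamma_{1} - \frac{1679}{90} \gamma_{2} + \frac{19}{10} \gamma_{3} + \frac{1649}{540} \gamma_{12} + \frac{968}{135} \gamma_{13} + \frac{5851}{432} \gamma_{23} + \frac{40117}{4320} \gamma_{123}
Answer: \frac{433}{90} + \frac{1987}{180} \gamma_{1} - \frac{1679}{90} \gamma_{2} + \frac{19}{10} \gamma_{3} + \frac{1649}{540} \gamma_{12} + \frac{968}{135} \gamma_{13} + \frac{5851}{432} \gamma_{23} + \frac{40117}{4320} \gamma_{123}


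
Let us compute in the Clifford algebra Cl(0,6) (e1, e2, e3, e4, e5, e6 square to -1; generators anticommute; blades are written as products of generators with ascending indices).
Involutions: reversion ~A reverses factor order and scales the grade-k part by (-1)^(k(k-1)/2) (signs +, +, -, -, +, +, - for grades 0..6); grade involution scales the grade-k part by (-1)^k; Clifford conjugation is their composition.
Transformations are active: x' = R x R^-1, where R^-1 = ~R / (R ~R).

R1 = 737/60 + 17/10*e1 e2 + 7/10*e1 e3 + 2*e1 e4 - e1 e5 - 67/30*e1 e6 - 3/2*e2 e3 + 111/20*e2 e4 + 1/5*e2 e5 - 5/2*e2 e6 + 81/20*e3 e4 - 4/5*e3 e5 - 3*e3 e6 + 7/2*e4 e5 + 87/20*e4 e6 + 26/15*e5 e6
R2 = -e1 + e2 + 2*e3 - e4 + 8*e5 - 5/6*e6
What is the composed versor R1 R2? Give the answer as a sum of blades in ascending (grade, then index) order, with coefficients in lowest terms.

Distribute over the terms of R2 (each basis-blade product reordered to ascending indices, repeated generators contracted through their squares):
R1 (-e1) = -737/60*e1 - 17/10*e2 - 7/10*e3 - 2*e4 + e5 + 67/30*e6 + 3/2*e1 e2 e3 - 111/20*e1 e2 e4 - 1/5*e1 e2 e5 + 5/2*e1 e2 e6 - 81/20*e1 e3 e4 + 4/5*e1 e3 e5 + 3*e1 e3 e6 - 7/2*e1 e4 e5 - 87/20*e1 e4 e6 - 26/15*e1 e5 e6
R1 (e2) = -17/10*e1 + 737/60*e2 - 3/2*e3 + 111/20*e4 + 1/5*e5 - 5/2*e6 - 7/10*e1 e2 e3 - 2*e1 e2 e4 + e1 e2 e5 + 67/30*e1 e2 e6 + 81/20*e2 e3 e4 - 4/5*e2 e3 e5 - 3*e2 e3 e6 + 7/2*e2 e4 e5 + 87/20*e2 e4 e6 + 26/15*e2 e5 e6
R1 (2*e3) = -7/5*e1 + 3*e2 + 737/30*e3 + 81/10*e4 - 8/5*e5 - 6*e6 + 17/5*e1 e2 e3 - 4*e1 e3 e4 + 2*e1 e3 e5 + 67/15*e1 e3 e6 - 111/10*e2 e3 e4 - 2/5*e2 e3 e5 + 5*e2 e3 e6 + 7*e3 e4 e5 + 87/10*e3 e4 e6 + 52/15*e3 e5 e6
R1 (-e4) = 2*e1 + 111/20*e2 + 81/20*e3 - 737/60*e4 - 7/2*e5 - 87/20*e6 - 17/10*e1 e2 e4 - 7/10*e1 e3 e4 - e1 e4 e5 - 67/30*e1 e4 e6 + 3/2*e2 e3 e4 + 1/5*e2 e4 e5 - 5/2*e2 e4 e6 - 4/5*e3 e4 e5 - 3*e3 e4 e6 - 26/15*e4 e5 e6
R1 (8*e5) = 8*e1 - 8/5*e2 + 32/5*e3 - 28*e4 + 1474/15*e5 + 208/15*e6 + 68/5*e1 e2 e5 + 28/5*e1 e3 e5 + 16*e1 e4 e5 + 268/15*e1 e5 e6 - 12*e2 e3 e5 + 222/5*e2 e4 e5 + 20*e2 e5 e6 + 162/5*e3 e4 e5 + 24*e3 e5 e6 - 174/5*e4 e5 e6
R1 (-5/6*e6) = -67/36*e1 - 25/12*e2 - 5/2*e3 + 29/8*e4 + 13/9*e5 - 737/72*e6 - 17/12*e1 e2 e6 - 7/12*e1 e3 e6 - 5/3*e1 e4 e6 + 5/6*e1 e5 e6 + 5/4*e2 e3 e6 - 37/8*e2 e4 e6 - 1/6*e2 e5 e6 - 27/8*e3 e4 e6 + 2/3*e3 e5 e6 - 35/12*e4 e5 e6
Summing the partial products and collecting blades:
Answer: -326/45*e1 + 309/20*e2 + 1819/60*e3 - 3001/120*e4 + 8623/90*e5 - 503/72*e6 + 21/5*e1 e2 e3 - 37/4*e1 e2 e4 + 72/5*e1 e2 e5 + 199/60*e1 e2 e6 - 35/4*e1 e3 e4 + 42/5*e1 e3 e5 + 413/60*e1 e3 e6 + 23/2*e1 e4 e5 - 33/4*e1 e4 e6 + 509/30*e1 e5 e6 - 111/20*e2 e3 e4 - 66/5*e2 e3 e5 + 13/4*e2 e3 e6 + 481/10*e2 e4 e5 - 111/40*e2 e4 e6 + 647/30*e2 e5 e6 + 193/5*e3 e4 e5 + 93/40*e3 e4 e6 + 422/15*e3 e5 e6 - 789/20*e4 e5 e6


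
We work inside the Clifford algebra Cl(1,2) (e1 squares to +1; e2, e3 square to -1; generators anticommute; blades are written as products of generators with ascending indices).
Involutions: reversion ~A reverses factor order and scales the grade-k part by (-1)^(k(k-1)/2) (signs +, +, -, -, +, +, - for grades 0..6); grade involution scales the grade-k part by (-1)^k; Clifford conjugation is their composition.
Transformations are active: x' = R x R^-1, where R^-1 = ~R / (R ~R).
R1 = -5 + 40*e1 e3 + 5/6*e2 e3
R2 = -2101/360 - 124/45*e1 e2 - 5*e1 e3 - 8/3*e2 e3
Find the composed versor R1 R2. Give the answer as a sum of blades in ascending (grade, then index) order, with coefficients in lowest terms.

Distribute over the terms of R1 (each basis-blade product reordered to ascending indices, repeated generators contracted through their squares):
(-5) R2 = 2101/72 + 124/9*e1 e2 + 25*e1 e3 + 40/3*e2 e3
(40*e1 e3) R2 = -200 - 320/3*e1 e2 - 2101/9*e1 e3 - 992/9*e2 e3
(5/6*e2 e3) R2 = 20/9 + 25/6*e1 e2 - 62/27*e1 e3 - 2101/432*e2 e3
Summing the partial products and collecting blades:
Answer: -12139/72 - 1597/18*e1 e2 - 5690/27*e1 e3 - 43957/432*e2 e3
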